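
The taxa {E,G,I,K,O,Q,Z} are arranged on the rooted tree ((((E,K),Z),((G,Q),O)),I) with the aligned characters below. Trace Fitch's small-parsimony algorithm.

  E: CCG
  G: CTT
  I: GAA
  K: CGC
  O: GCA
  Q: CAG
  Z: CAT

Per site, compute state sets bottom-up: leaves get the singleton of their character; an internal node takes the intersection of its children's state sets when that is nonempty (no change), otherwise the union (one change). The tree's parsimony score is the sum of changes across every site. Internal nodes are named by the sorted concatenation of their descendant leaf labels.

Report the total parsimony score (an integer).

11

EK@0: {C} ∩ {C} = {C} (intersection, +0)
EKZ@0: {C} ∩ {C} = {C} (intersection, +0)
GQ@0: {C} ∩ {C} = {C} (intersection, +0)
GOQ@0: {C} ∪ {G} = {C,G} (union, +1)
EGKOQZ@0: {C} ∩ {C,G} = {C} (intersection, +0)
EGIKOQZ@0: {C} ∪ {G} = {C,G} (union, +1)
EK@1: {C} ∪ {G} = {C,G} (union, +1)
EKZ@1: {C,G} ∪ {A} = {A,C,G} (union, +1)
GQ@1: {T} ∪ {A} = {A,T} (union, +1)
GOQ@1: {A,T} ∪ {C} = {A,C,T} (union, +1)
EGKOQZ@1: {A,C,G} ∩ {A,C,T} = {A,C} (intersection, +0)
EGIKOQZ@1: {A,C} ∩ {A} = {A} (intersection, +0)
EK@2: {G} ∪ {C} = {C,G} (union, +1)
EKZ@2: {C,G} ∪ {T} = {C,G,T} (union, +1)
GQ@2: {T} ∪ {G} = {G,T} (union, +1)
GOQ@2: {G,T} ∪ {A} = {A,G,T} (union, +1)
EGKOQZ@2: {C,G,T} ∩ {A,G,T} = {G,T} (intersection, +0)
EGIKOQZ@2: {G,T} ∪ {A} = {A,G,T} (union, +1)
per-site changes: [2, 4, 5]; total = 11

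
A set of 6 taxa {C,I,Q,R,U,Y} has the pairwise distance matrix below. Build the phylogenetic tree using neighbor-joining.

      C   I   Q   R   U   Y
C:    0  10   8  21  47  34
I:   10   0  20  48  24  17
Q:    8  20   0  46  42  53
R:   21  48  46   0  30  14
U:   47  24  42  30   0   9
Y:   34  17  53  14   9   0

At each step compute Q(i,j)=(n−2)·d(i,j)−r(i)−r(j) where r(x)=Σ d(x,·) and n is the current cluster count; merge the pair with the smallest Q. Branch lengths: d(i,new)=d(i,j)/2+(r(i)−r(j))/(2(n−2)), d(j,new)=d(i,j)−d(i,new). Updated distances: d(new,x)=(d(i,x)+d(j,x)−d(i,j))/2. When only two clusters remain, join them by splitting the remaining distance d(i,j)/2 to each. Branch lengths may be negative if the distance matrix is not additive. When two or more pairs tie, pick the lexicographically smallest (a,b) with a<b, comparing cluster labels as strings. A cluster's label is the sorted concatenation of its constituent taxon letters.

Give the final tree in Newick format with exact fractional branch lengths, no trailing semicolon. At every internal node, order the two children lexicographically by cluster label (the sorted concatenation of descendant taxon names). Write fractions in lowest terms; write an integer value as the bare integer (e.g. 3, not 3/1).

(((((C:-17/8,Q:81/8):107/12,I:25/12):141/8,U:73/8):27/8,R:119/8):-7/16,Y:-7/16)

step 1: merge (C,Q) at d=8, Q=-257; branch lengths C→-17/8, Q→81/8; new cluster CQ
  updated: d(CQ,I)=11, d(CQ,R)=59/2, d(CQ,U)=81/2, d(CQ,Y)=79/2
step 2: merge (CQ,I) at d=11, Q=-375/2; branch lengths CQ→107/12, I→25/12; new cluster CIQ
  updated: d(CIQ,R)=133/4, d(CIQ,U)=107/4, d(CIQ,Y)=91/4
step 3: merge (CIQ,U) at d=107/4, Q=-95; branch lengths CIQ→141/8, U→73/8; new cluster CIQU
  updated: d(CIQU,R)=73/4, d(CIQU,Y)=5/2
step 4: merge (CIQU,R) at d=73/4, Q=-139/4; branch lengths CIQU→27/8, R→119/8; new cluster CIQRU
  updated: d(CIQRU,Y)=-7/8
step 5: merge (CIQRU,Y) at d=-7/8; branch lengths CIQRU→-7/16, Y→-7/16; new cluster CIQRUY
final tree: (((((C:-17/8,Q:81/8):107/12,I:25/12):141/8,U:73/8):27/8,R:119/8):-7/16,Y:-7/16)
total length: 505/8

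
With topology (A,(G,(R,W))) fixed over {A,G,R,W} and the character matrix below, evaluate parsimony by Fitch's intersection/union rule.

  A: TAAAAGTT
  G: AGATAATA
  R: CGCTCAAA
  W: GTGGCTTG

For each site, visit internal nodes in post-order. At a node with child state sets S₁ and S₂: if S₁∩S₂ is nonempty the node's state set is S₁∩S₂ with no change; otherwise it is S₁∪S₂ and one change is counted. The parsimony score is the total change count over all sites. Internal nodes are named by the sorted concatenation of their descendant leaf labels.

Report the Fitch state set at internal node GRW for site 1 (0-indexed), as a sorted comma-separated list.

G

site 0, node RW: R={C} ∪ W={G} → {C,G} (+1)
site 0, node GRW: G={A} ∪ RW={C,G} → {A,C,G} (+1)
site 0, node AGRW: A={T} ∪ GRW={A,C,G} → {A,C,G,T} (+1)
site 1, node RW: R={G} ∪ W={T} → {G,T} (+1)
site 1, node GRW: G={G} ∩ RW={G,T} → {G} (+0)
site 1, node AGRW: A={A} ∪ GRW={G} → {A,G} (+1)
site 2, node RW: R={C} ∪ W={G} → {C,G} (+1)
site 2, node GRW: G={A} ∪ RW={C,G} → {A,C,G} (+1)
site 2, node AGRW: A={A} ∩ GRW={A,C,G} → {A} (+0)
site 3, node RW: R={T} ∪ W={G} → {G,T} (+1)
site 3, node GRW: G={T} ∩ RW={G,T} → {T} (+0)
site 3, node AGRW: A={A} ∪ GRW={T} → {A,T} (+1)
site 4, node RW: R={C} ∩ W={C} → {C} (+0)
site 4, node GRW: G={A} ∪ RW={C} → {A,C} (+1)
site 4, node AGRW: A={A} ∩ GRW={A,C} → {A} (+0)
site 5, node RW: R={A} ∪ W={T} → {A,T} (+1)
site 5, node GRW: G={A} ∩ RW={A,T} → {A} (+0)
site 5, node AGRW: A={G} ∪ GRW={A} → {A,G} (+1)
site 6, node RW: R={A} ∪ W={T} → {A,T} (+1)
site 6, node GRW: G={T} ∩ RW={A,T} → {T} (+0)
site 6, node AGRW: A={T} ∩ GRW={T} → {T} (+0)
site 7, node RW: R={A} ∪ W={G} → {A,G} (+1)
site 7, node GRW: G={A} ∩ RW={A,G} → {A} (+0)
site 7, node AGRW: A={T} ∪ GRW={A} → {A,T} (+1)
per-site changes: [3, 2, 2, 2, 1, 2, 1, 2]; total = 15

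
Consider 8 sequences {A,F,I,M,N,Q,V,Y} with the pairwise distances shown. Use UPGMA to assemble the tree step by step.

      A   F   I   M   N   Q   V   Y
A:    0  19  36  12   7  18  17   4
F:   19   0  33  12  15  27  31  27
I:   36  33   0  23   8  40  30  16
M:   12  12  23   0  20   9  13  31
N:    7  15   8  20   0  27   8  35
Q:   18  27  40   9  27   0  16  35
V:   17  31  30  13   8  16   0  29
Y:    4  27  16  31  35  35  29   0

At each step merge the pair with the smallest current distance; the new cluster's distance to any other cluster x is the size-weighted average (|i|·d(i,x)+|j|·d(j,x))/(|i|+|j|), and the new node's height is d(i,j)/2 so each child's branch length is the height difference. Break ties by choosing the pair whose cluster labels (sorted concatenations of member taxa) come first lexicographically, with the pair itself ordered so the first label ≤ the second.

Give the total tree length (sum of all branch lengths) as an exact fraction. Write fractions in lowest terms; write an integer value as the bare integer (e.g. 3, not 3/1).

iteration 1: select A,Y (d=4); attach at lengths (2, 2); label the merged cluster AY
  updated: d(AY,F)=23, d(AY,I)=26, d(AY,M)=43/2, d(AY,N)=21, d(AY,Q)=53/2, d(AY,V)=23
iteration 2: select I,N (d=8); attach at lengths (4, 4); label the merged cluster IN
  updated: d(AY,IN)=47/2, d(F,IN)=24, d(IN,M)=43/2, d(IN,Q)=67/2, d(IN,V)=19
iteration 3: select M,Q (d=9); attach at lengths (9/2, 9/2); label the merged cluster MQ
  updated: d(AY,MQ)=24, d(F,MQ)=39/2, d(IN,MQ)=55/2, d(MQ,V)=29/2
iteration 4: select MQ,V (d=29/2); attach at lengths (11/4, 29/4); label the merged cluster MQV
  updated: d(AY,MQV)=71/3, d(F,MQV)=70/3, d(IN,MQV)=74/3
iteration 5: select AY,F (d=23); attach at lengths (19/2, 23/2); label the merged cluster AFY
  updated: d(AFY,IN)=71/3, d(AFY,MQV)=212/9
iteration 6: select AFY,MQV (d=212/9); attach at lengths (5/18, 163/36); label the merged cluster AFMQVY
  updated: d(AFMQVY,IN)=145/6
iteration 7: select AFMQVY,IN (d=145/6); attach at lengths (11/36, 97/12); label the merged cluster AFIMNQVY
final tree: ((((A:2,Y:2):19/2,F:23/2):5/18,((M:9/2,Q:9/2):11/4,V:29/4):163/36):11/36,(I:4,N:4):97/12)
total length: 2347/36

2347/36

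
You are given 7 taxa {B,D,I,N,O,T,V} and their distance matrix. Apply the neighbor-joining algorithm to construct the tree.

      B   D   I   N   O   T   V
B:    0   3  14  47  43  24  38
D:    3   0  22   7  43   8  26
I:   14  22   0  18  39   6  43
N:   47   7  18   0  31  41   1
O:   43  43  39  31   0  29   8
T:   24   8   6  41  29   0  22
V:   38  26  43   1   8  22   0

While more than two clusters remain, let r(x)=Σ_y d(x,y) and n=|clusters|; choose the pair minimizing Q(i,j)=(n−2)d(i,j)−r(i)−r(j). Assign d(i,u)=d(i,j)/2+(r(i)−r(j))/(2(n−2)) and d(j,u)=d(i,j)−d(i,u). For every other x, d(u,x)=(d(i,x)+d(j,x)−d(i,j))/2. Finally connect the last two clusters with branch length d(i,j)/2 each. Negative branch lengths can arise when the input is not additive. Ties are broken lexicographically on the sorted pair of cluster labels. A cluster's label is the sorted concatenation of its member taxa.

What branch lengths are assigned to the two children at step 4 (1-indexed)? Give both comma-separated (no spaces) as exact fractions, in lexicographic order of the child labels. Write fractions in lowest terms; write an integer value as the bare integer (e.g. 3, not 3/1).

step 1: merge (O,V) at d=8, Q=-291; branch lengths O→19/2, V→-3/2; new cluster OV
  updated: d(B,OV)=73/2, d(D,OV)=61/2, d(I,OV)=37, d(N,OV)=12, d(OV,T)=43/2
step 2: merge (N,OV) at d=12, Q=-429/2; branch lengths N→71/16, OV→121/16; new cluster NOV
  updated: d(B,NOV)=143/4, d(D,NOV)=51/4, d(I,NOV)=43/2, d(NOV,T)=101/4
step 3: merge (B,D) at d=3, Q=-227/2; branch lengths B→20/3, D→-11/3; new cluster BD
  updated: d(BD,I)=33/2, d(BD,NOV)=91/4, d(BD,T)=29/2
step 4: merge (BD,NOV) at d=91/4, Q=-311/4; branch lengths BD→119/16, NOV→245/16; new cluster BDNOV
  updated: d(BDNOV,I)=61/8, d(BDNOV,T)=17/2
step 5: merge (BDNOV,I) at d=61/8, Q=-177/8; branch lengths BDNOV→81/16, I→41/16; new cluster BDINOV
  updated: d(BDINOV,T)=55/16
step 6: merge (BDINOV,T) at d=55/16; branch lengths BDINOV→55/32, T→55/32; new cluster BDINOTV
final tree: ((((B:20/3,D:-11/3):119/16,(N:71/16,(O:19/2,V:-3/2):121/16):245/16):81/16,I:41/16):55/32,T:55/32)
total length: 909/16

119/16,245/16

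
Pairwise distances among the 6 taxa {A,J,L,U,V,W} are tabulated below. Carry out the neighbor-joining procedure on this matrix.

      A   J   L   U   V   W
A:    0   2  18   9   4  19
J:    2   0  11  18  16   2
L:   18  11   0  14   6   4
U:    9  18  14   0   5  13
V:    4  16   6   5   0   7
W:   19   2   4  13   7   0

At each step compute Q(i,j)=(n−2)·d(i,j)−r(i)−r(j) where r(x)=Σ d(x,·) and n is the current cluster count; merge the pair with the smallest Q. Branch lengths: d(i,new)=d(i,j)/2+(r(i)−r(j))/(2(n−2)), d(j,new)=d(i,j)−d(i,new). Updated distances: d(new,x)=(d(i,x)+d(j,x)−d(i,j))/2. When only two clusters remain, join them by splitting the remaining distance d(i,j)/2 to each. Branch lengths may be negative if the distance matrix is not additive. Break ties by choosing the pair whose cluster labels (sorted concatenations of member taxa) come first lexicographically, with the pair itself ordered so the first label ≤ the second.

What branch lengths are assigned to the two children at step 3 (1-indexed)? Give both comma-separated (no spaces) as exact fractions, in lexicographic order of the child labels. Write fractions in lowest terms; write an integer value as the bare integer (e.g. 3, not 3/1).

iteration 1: select A,J (d=2, Q=-93); attach at lengths (11/8, 5/8); label the merged cluster AJ
  updated: d(AJ,L)=27/2, d(AJ,U)=25/2, d(AJ,V)=9, d(AJ,W)=19/2
iteration 2: select L,W (d=4, Q=-59); attach at lengths (8/3, 4/3); label the merged cluster LW
  updated: d(AJ,LW)=19/2, d(LW,U)=23/2, d(LW,V)=9/2
iteration 3: select AJ,LW (d=19/2, Q=-75/2); attach at lengths (49/8, 27/8); label the merged cluster AJLW
  updated: d(AJLW,U)=29/4, d(AJLW,V)=2
iteration 4: select AJLW,U (d=29/4, Q=-57/4); attach at lengths (17/8, 41/8); label the merged cluster AJLUW
  updated: d(AJLUW,V)=-1/8
iteration 5: select AJLUW,V (d=-1/8); attach at lengths (-1/16, -1/16); label the merged cluster AJLUVW
final tree: ((((A:11/8,J:5/8):49/8,(L:8/3,W:4/3):27/8):17/8,U:41/8):-1/16,V:-1/16)
total length: 181/8

49/8,27/8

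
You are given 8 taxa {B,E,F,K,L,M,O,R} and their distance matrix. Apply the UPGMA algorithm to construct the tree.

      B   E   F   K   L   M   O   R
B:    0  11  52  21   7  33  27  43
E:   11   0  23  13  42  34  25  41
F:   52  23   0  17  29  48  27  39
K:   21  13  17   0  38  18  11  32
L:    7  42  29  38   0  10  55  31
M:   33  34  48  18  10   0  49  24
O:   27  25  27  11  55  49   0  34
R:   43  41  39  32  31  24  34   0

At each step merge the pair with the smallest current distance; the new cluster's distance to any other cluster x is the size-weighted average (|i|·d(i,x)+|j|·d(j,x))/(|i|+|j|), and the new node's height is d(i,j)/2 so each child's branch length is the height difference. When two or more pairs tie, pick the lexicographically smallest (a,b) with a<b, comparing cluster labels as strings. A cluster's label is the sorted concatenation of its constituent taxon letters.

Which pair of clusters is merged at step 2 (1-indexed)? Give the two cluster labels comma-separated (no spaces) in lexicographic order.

step 1: merge (B,L) at d=7; branch lengths B→7/2, L→7/2; new cluster BL
  updated: d(BL,E)=53/2, d(BL,F)=81/2, d(BL,K)=59/2, d(BL,M)=43/2, d(BL,O)=41, d(BL,R)=37
step 2: merge (K,O) at d=11; branch lengths K→11/2, O→11/2; new cluster KO
  updated: d(BL,KO)=141/4, d(E,KO)=19, d(F,KO)=22, d(KO,M)=67/2, d(KO,R)=33
step 3: merge (E,KO) at d=19; branch lengths E→19/2, KO→4; new cluster EKO
  updated: d(BL,EKO)=97/3, d(EKO,F)=67/3, d(EKO,M)=101/3, d(EKO,R)=107/3
step 4: merge (BL,M) at d=43/2; branch lengths BL→29/4, M→43/4; new cluster BLM
  updated: d(BLM,EKO)=295/9, d(BLM,F)=43, d(BLM,R)=98/3
step 5: merge (EKO,F) at d=67/3; branch lengths EKO→5/3, F→67/6; new cluster EFKO
  updated: d(BLM,EFKO)=106/3, d(EFKO,R)=73/2
step 6: merge (BLM,R) at d=98/3; branch lengths BLM→67/12, R→49/3; new cluster BLMR
  updated: d(BLMR,EFKO)=285/8
step 7: merge (BLMR,EFKO) at d=285/8; branch lengths BLMR→71/48, EFKO→319/48; new cluster BEFKLMOR
final tree: ((((B:7/2,L:7/2):29/4,M:43/4):67/12,R:49/3):71/48,((E:19/2,(K:11/2,O:11/2):4):5/3,F:67/6):319/48)
total length: 739/8

K,O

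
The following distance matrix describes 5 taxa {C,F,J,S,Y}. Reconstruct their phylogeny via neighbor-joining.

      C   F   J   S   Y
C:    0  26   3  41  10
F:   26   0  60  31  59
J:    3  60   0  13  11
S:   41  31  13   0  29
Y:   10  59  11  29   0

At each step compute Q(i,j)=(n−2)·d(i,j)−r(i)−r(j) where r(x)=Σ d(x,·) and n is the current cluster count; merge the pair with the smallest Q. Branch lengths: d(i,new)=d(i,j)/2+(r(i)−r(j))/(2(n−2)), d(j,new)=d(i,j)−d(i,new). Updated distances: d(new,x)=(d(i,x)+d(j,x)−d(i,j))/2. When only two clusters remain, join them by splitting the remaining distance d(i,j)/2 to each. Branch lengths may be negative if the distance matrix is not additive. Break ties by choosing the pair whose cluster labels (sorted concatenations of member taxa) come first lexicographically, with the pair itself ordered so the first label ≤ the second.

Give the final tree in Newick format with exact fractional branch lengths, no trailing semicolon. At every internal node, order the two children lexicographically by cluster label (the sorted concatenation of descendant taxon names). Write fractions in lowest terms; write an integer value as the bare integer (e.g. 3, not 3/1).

iteration 1: select F,S (d=31, Q=-197); attach at lengths (155/6, 31/6); label the merged cluster FS
  updated: d(C,FS)=18, d(FS,J)=21, d(FS,Y)=57/2
iteration 2: select C,FS (d=18, Q=-125/2); attach at lengths (-1/8, 145/8); label the merged cluster CFS
  updated: d(CFS,J)=3, d(CFS,Y)=41/4
iteration 3: select CFS,J (d=3, Q=-97/4); attach at lengths (9/8, 15/8); label the merged cluster CFJS
  updated: d(CFJS,Y)=73/8
iteration 4: select CFJS,Y (d=73/8); attach at lengths (73/16, 73/16); label the merged cluster CFJSY
final tree: (((C:-1/8,(F:155/6,S:31/6):145/8):9/8,J:15/8):73/16,Y:73/16)
total length: 489/8

(((C:-1/8,(F:155/6,S:31/6):145/8):9/8,J:15/8):73/16,Y:73/16)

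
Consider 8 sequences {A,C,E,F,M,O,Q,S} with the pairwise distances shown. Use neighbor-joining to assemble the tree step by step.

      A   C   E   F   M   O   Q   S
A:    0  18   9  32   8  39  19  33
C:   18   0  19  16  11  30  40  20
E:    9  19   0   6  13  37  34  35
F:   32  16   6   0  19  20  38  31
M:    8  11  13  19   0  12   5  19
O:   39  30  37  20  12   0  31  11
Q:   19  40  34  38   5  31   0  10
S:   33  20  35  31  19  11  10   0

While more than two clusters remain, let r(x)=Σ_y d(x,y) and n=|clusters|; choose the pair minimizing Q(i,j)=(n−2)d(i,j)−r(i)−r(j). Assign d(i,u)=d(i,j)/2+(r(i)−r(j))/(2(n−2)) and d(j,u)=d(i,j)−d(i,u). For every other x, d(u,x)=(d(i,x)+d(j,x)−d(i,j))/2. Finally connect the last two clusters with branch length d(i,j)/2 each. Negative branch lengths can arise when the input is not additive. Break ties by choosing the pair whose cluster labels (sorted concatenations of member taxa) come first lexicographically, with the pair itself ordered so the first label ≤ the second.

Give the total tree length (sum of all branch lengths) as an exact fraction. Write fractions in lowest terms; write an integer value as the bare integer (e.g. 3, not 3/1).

1. join E+F (d=6, Q=-279) ⇒ EF; edges |E|=9/4, |F|=15/4
  updated: d(A,EF)=35/2, d(C,EF)=29/2, d(EF,M)=13, d(EF,O)=51/2, d(EF,Q)=33, d(EF,S)=30
2. join O+S (d=11, Q=-433/2) ⇒ OS; edges |O|=161/20, |S|=59/20
  updated: d(A,OS)=61/2, d(C,OS)=39/2, d(EF,OS)=89/4, d(M,OS)=10, d(OS,Q)=15
3. join OS+Q (d=15, Q=-597/4) ⇒ OQS; edges |OS|=181/32, |Q|=299/32
  updated: d(A,OQS)=69/4, d(C,OQS)=89/4, d(EF,OQS)=161/8, d(M,OQS)=0
4. join M+OQS (d=0, Q=-733/8) ⇒ MOQS; edges |M|=-221/48, |OQS|=221/48
  updated: d(A,MOQS)=101/8, d(C,MOQS)=133/8, d(EF,MOQS)=265/16
5. join A+MOQS (d=101/8, Q=-1099/16) ⇒ AMOQS; edges |A|=441/64, |MOQS|=367/64
  updated: d(AMOQS,C)=11, d(AMOQS,EF)=343/32
6. join AMOQS+C (d=11, Q=-1159/32) ⇒ ACMOQS; edges |AMOQS|=231/64, |C|=473/64
  updated: d(ACMOQS,EF)=455/64
7. join ACMOQS+EF (d=455/64) ⇒ ACEFMOQS; edges |ACMOQS|=455/128, |EF|=455/128
final tree: (((A:441/64,(M:-221/48,((O:161/20,S:59/20):181/32,Q:299/32):221/48):367/64):231/64,C:473/64):455/128,(E:9/4,F:15/4):455/128)
total length: 4015/64

4015/64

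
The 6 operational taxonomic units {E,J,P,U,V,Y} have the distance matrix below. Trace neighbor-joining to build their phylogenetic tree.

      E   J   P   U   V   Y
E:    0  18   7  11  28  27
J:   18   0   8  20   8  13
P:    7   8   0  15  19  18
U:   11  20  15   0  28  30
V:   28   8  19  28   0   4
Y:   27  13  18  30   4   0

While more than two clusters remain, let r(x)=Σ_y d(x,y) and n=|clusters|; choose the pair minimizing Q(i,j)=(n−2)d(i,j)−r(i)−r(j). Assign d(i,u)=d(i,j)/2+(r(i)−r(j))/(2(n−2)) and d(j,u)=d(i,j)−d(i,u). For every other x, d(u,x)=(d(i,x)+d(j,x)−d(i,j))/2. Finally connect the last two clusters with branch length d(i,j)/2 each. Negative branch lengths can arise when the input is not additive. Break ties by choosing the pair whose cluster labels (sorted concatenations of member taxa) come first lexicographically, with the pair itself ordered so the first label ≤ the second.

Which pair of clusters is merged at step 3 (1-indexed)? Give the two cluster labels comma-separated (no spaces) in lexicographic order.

iteration 1: select V,Y (d=4, Q=-163); attach at lengths (11/8, 21/8); label the merged cluster VY
  updated: d(E,VY)=51/2, d(J,VY)=17/2, d(P,VY)=33/2, d(U,VY)=27
iteration 2: select J,VY (d=17/2, Q=-213/2); attach at lengths (5/12, 97/12); label the merged cluster JVY
  updated: d(E,JVY)=35/2, d(JVY,P)=8, d(JVY,U)=77/4
iteration 3: select E,U (d=11, Q=-235/4); attach at lengths (49/16, 127/16); label the merged cluster EU
  updated: d(EU,JVY)=103/8, d(EU,P)=11/2
iteration 4: select EU,JVY (d=103/8, Q=-211/8); attach at lengths (83/16, 123/16); label the merged cluster EJUVY
  updated: d(EJUVY,P)=5/16
iteration 5: select EJUVY,P (d=5/16); attach at lengths (5/32, 5/32); label the merged cluster EJPUVY
final tree: (((E:49/16,U:127/16):83/16,(J:5/12,(V:11/8,Y:21/8):97/12):123/16):5/32,P:5/32)
total length: 587/16

E,U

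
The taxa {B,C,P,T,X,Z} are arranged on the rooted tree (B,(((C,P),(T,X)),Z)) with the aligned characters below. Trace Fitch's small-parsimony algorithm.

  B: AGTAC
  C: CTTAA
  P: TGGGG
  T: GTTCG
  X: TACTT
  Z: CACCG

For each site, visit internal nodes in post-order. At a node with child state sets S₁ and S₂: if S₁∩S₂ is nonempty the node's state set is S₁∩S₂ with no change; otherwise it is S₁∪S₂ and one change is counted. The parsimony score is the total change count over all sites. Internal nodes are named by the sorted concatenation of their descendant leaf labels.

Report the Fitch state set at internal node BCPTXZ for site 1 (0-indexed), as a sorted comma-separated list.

site 0, node CP: C={C} ∪ P={T} → {C,T} (+1)
site 0, node TX: T={G} ∪ X={T} → {G,T} (+1)
site 0, node CPTX: CP={C,T} ∩ TX={G,T} → {T} (+0)
site 0, node CPTXZ: CPTX={T} ∪ Z={C} → {C,T} (+1)
site 0, node BCPTXZ: B={A} ∪ CPTXZ={C,T} → {A,C,T} (+1)
site 1, node CP: C={T} ∪ P={G} → {G,T} (+1)
site 1, node TX: T={T} ∪ X={A} → {A,T} (+1)
site 1, node CPTX: CP={G,T} ∩ TX={A,T} → {T} (+0)
site 1, node CPTXZ: CPTX={T} ∪ Z={A} → {A,T} (+1)
site 1, node BCPTXZ: B={G} ∪ CPTXZ={A,T} → {A,G,T} (+1)
site 2, node CP: C={T} ∪ P={G} → {G,T} (+1)
site 2, node TX: T={T} ∪ X={C} → {C,T} (+1)
site 2, node CPTX: CP={G,T} ∩ TX={C,T} → {T} (+0)
site 2, node CPTXZ: CPTX={T} ∪ Z={C} → {C,T} (+1)
site 2, node BCPTXZ: B={T} ∩ CPTXZ={C,T} → {T} (+0)
site 3, node CP: C={A} ∪ P={G} → {A,G} (+1)
site 3, node TX: T={C} ∪ X={T} → {C,T} (+1)
site 3, node CPTX: CP={A,G} ∪ TX={C,T} → {A,C,G,T} (+1)
site 3, node CPTXZ: CPTX={A,C,G,T} ∩ Z={C} → {C} (+0)
site 3, node BCPTXZ: B={A} ∪ CPTXZ={C} → {A,C} (+1)
site 4, node CP: C={A} ∪ P={G} → {A,G} (+1)
site 4, node TX: T={G} ∪ X={T} → {G,T} (+1)
site 4, node CPTX: CP={A,G} ∩ TX={G,T} → {G} (+0)
site 4, node CPTXZ: CPTX={G} ∩ Z={G} → {G} (+0)
site 4, node BCPTXZ: B={C} ∪ CPTXZ={G} → {C,G} (+1)
per-site changes: [4, 4, 3, 4, 3]; total = 18

A,G,T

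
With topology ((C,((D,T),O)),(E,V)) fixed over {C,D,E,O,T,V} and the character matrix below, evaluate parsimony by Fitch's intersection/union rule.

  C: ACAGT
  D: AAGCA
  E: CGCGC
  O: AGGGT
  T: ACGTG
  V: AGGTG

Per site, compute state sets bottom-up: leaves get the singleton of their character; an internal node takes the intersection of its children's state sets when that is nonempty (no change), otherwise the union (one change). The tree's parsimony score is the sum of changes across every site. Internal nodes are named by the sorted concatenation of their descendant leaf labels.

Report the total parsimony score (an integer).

13

DT@0: {A} ∩ {A} = {A} (intersection, +0)
DOT@0: {A} ∩ {A} = {A} (intersection, +0)
CDOT@0: {A} ∩ {A} = {A} (intersection, +0)
EV@0: {C} ∪ {A} = {A,C} (union, +1)
CDEOTV@0: {A} ∩ {A,C} = {A} (intersection, +0)
DT@1: {A} ∪ {C} = {A,C} (union, +1)
DOT@1: {A,C} ∪ {G} = {A,C,G} (union, +1)
CDOT@1: {C} ∩ {A,C,G} = {C} (intersection, +0)
EV@1: {G} ∩ {G} = {G} (intersection, +0)
CDEOTV@1: {C} ∪ {G} = {C,G} (union, +1)
DT@2: {G} ∩ {G} = {G} (intersection, +0)
DOT@2: {G} ∩ {G} = {G} (intersection, +0)
CDOT@2: {A} ∪ {G} = {A,G} (union, +1)
EV@2: {C} ∪ {G} = {C,G} (union, +1)
CDEOTV@2: {A,G} ∩ {C,G} = {G} (intersection, +0)
DT@3: {C} ∪ {T} = {C,T} (union, +1)
DOT@3: {C,T} ∪ {G} = {C,G,T} (union, +1)
CDOT@3: {G} ∩ {C,G,T} = {G} (intersection, +0)
EV@3: {G} ∪ {T} = {G,T} (union, +1)
CDEOTV@3: {G} ∩ {G,T} = {G} (intersection, +0)
DT@4: {A} ∪ {G} = {A,G} (union, +1)
DOT@4: {A,G} ∪ {T} = {A,G,T} (union, +1)
CDOT@4: {T} ∩ {A,G,T} = {T} (intersection, +0)
EV@4: {C} ∪ {G} = {C,G} (union, +1)
CDEOTV@4: {T} ∪ {C,G} = {C,G,T} (union, +1)
per-site changes: [1, 3, 2, 3, 4]; total = 13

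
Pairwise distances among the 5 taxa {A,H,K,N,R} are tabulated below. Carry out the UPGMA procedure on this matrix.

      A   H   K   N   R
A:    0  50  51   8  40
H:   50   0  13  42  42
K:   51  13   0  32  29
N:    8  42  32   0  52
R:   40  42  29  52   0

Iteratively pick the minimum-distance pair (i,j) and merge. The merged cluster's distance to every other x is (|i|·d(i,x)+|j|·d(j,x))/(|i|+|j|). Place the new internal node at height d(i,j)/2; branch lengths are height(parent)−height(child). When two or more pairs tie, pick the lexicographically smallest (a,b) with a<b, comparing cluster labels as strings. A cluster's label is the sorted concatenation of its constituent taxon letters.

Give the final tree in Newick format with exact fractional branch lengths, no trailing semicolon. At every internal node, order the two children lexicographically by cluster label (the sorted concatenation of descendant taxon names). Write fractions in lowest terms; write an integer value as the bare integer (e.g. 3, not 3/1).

((A:4,N:4):73/4,((H:13/2,K:13/2):45/4,R:71/4):9/2)

step 1: merge (A,N) at d=8; branch lengths A→4, N→4; new cluster AN
  updated: d(AN,H)=46, d(AN,K)=83/2, d(AN,R)=46
step 2: merge (H,K) at d=13; branch lengths H→13/2, K→13/2; new cluster HK
  updated: d(AN,HK)=175/4, d(HK,R)=71/2
step 3: merge (HK,R) at d=71/2; branch lengths HK→45/4, R→71/4; new cluster HKR
  updated: d(AN,HKR)=89/2
step 4: merge (AN,HKR) at d=89/2; branch lengths AN→73/4, HKR→9/2; new cluster AHKNR
final tree: ((A:4,N:4):73/4,((H:13/2,K:13/2):45/4,R:71/4):9/2)
total length: 291/4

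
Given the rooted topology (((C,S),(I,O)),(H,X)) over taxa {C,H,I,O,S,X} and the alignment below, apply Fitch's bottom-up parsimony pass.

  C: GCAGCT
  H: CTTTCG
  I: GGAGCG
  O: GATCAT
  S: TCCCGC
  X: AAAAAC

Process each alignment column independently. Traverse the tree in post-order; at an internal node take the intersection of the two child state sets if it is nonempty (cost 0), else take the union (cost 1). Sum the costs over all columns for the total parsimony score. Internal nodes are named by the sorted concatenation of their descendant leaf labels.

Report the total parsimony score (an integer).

20

[col 0] CS: children C:{G}, S:{T} ∪→ {G,T}; cost 1
[col 0] IO: children I:{G}, O:{G} ∩→ {G}; cost 0
[col 0] CIOS: children CS:{G,T}, IO:{G} ∩→ {G}; cost 0
[col 0] HX: children H:{C}, X:{A} ∪→ {A,C}; cost 1
[col 0] CHIOSX: children CIOS:{G}, HX:{A,C} ∪→ {A,C,G}; cost 1
[col 1] CS: children C:{C}, S:{C} ∩→ {C}; cost 0
[col 1] IO: children I:{G}, O:{A} ∪→ {A,G}; cost 1
[col 1] CIOS: children CS:{C}, IO:{A,G} ∪→ {A,C,G}; cost 1
[col 1] HX: children H:{T}, X:{A} ∪→ {A,T}; cost 1
[col 1] CHIOSX: children CIOS:{A,C,G}, HX:{A,T} ∩→ {A}; cost 0
[col 2] CS: children C:{A}, S:{C} ∪→ {A,C}; cost 1
[col 2] IO: children I:{A}, O:{T} ∪→ {A,T}; cost 1
[col 2] CIOS: children CS:{A,C}, IO:{A,T} ∩→ {A}; cost 0
[col 2] HX: children H:{T}, X:{A} ∪→ {A,T}; cost 1
[col 2] CHIOSX: children CIOS:{A}, HX:{A,T} ∩→ {A}; cost 0
[col 3] CS: children C:{G}, S:{C} ∪→ {C,G}; cost 1
[col 3] IO: children I:{G}, O:{C} ∪→ {C,G}; cost 1
[col 3] CIOS: children CS:{C,G}, IO:{C,G} ∩→ {C,G}; cost 0
[col 3] HX: children H:{T}, X:{A} ∪→ {A,T}; cost 1
[col 3] CHIOSX: children CIOS:{C,G}, HX:{A,T} ∪→ {A,C,G,T}; cost 1
[col 4] CS: children C:{C}, S:{G} ∪→ {C,G}; cost 1
[col 4] IO: children I:{C}, O:{A} ∪→ {A,C}; cost 1
[col 4] CIOS: children CS:{C,G}, IO:{A,C} ∩→ {C}; cost 0
[col 4] HX: children H:{C}, X:{A} ∪→ {A,C}; cost 1
[col 4] CHIOSX: children CIOS:{C}, HX:{A,C} ∩→ {C}; cost 0
[col 5] CS: children C:{T}, S:{C} ∪→ {C,T}; cost 1
[col 5] IO: children I:{G}, O:{T} ∪→ {G,T}; cost 1
[col 5] CIOS: children CS:{C,T}, IO:{G,T} ∩→ {T}; cost 0
[col 5] HX: children H:{G}, X:{C} ∪→ {C,G}; cost 1
[col 5] CHIOSX: children CIOS:{T}, HX:{C,G} ∪→ {C,G,T}; cost 1
per-site changes: [3, 3, 3, 4, 3, 4]; total = 20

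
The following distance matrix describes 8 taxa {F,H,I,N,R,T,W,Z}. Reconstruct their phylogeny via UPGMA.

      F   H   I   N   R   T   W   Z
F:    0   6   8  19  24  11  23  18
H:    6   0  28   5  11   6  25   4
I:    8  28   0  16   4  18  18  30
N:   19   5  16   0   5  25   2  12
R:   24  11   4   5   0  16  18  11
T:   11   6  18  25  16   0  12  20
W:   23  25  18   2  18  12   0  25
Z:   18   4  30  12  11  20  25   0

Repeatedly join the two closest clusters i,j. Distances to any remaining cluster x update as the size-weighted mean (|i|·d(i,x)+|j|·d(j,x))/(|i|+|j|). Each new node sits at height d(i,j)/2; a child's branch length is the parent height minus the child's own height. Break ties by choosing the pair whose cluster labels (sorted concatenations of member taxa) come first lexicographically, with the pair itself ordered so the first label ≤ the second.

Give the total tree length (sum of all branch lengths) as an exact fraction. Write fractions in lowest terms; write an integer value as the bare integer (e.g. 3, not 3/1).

337/8

1. join N+W (d=2) ⇒ NW; edges |N|=1, |W|=1
  updated: d(F,NW)=21, d(H,NW)=15, d(I,NW)=17, d(NW,R)=23/2, d(NW,T)=37/2, d(NW,Z)=37/2
2. join H+Z (d=4) ⇒ HZ; edges |H|=2, |Z|=2
  updated: d(F,HZ)=12, d(HZ,I)=29, d(HZ,NW)=67/4, d(HZ,R)=11, d(HZ,T)=13
3. join I+R (d=4) ⇒ IR; edges |I|=2, |R|=2
  updated: d(F,IR)=16, d(HZ,IR)=20, d(IR,NW)=57/4, d(IR,T)=17
4. join F+T (d=11) ⇒ FT; edges |F|=11/2, |T|=11/2
  updated: d(FT,HZ)=25/2, d(FT,IR)=33/2, d(FT,NW)=79/4
5. join FT+HZ (d=25/2) ⇒ FHTZ; edges |FT|=3/4, |HZ|=17/4
  updated: d(FHTZ,IR)=73/4, d(FHTZ,NW)=73/4
6. join IR+NW (d=57/4) ⇒ INRW; edges |IR|=41/8, |NW|=49/8
  updated: d(FHTZ,INRW)=73/4
7. join FHTZ+INRW (d=73/4) ⇒ FHINRTWZ; edges |FHTZ|=23/8, |INRW|=2
final tree: (((F:11/2,T:11/2):3/4,(H:2,Z:2):17/4):23/8,((I:2,R:2):41/8,(N:1,W:1):49/8):2)
total length: 337/8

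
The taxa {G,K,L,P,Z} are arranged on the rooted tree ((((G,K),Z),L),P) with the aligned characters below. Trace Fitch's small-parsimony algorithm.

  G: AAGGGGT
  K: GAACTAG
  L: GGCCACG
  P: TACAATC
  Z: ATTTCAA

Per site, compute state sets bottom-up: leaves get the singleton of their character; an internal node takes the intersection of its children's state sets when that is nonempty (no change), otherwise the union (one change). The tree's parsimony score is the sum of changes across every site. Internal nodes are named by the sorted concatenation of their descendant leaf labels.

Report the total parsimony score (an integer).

20

GK@0: {A} ∪ {G} = {A,G} (union, +1)
GKZ@0: {A,G} ∩ {A} = {A} (intersection, +0)
GKLZ@0: {A} ∪ {G} = {A,G} (union, +1)
GKLPZ@0: {A,G} ∪ {T} = {A,G,T} (union, +1)
GK@1: {A} ∩ {A} = {A} (intersection, +0)
GKZ@1: {A} ∪ {T} = {A,T} (union, +1)
GKLZ@1: {A,T} ∪ {G} = {A,G,T} (union, +1)
GKLPZ@1: {A,G,T} ∩ {A} = {A} (intersection, +0)
GK@2: {G} ∪ {A} = {A,G} (union, +1)
GKZ@2: {A,G} ∪ {T} = {A,G,T} (union, +1)
GKLZ@2: {A,G,T} ∪ {C} = {A,C,G,T} (union, +1)
GKLPZ@2: {A,C,G,T} ∩ {C} = {C} (intersection, +0)
GK@3: {G} ∪ {C} = {C,G} (union, +1)
GKZ@3: {C,G} ∪ {T} = {C,G,T} (union, +1)
GKLZ@3: {C,G,T} ∩ {C} = {C} (intersection, +0)
GKLPZ@3: {C} ∪ {A} = {A,C} (union, +1)
GK@4: {G} ∪ {T} = {G,T} (union, +1)
GKZ@4: {G,T} ∪ {C} = {C,G,T} (union, +1)
GKLZ@4: {C,G,T} ∪ {A} = {A,C,G,T} (union, +1)
GKLPZ@4: {A,C,G,T} ∩ {A} = {A} (intersection, +0)
GK@5: {G} ∪ {A} = {A,G} (union, +1)
GKZ@5: {A,G} ∩ {A} = {A} (intersection, +0)
GKLZ@5: {A} ∪ {C} = {A,C} (union, +1)
GKLPZ@5: {A,C} ∪ {T} = {A,C,T} (union, +1)
GK@6: {T} ∪ {G} = {G,T} (union, +1)
GKZ@6: {G,T} ∪ {A} = {A,G,T} (union, +1)
GKLZ@6: {A,G,T} ∩ {G} = {G} (intersection, +0)
GKLPZ@6: {G} ∪ {C} = {C,G} (union, +1)
per-site changes: [3, 2, 3, 3, 3, 3, 3]; total = 20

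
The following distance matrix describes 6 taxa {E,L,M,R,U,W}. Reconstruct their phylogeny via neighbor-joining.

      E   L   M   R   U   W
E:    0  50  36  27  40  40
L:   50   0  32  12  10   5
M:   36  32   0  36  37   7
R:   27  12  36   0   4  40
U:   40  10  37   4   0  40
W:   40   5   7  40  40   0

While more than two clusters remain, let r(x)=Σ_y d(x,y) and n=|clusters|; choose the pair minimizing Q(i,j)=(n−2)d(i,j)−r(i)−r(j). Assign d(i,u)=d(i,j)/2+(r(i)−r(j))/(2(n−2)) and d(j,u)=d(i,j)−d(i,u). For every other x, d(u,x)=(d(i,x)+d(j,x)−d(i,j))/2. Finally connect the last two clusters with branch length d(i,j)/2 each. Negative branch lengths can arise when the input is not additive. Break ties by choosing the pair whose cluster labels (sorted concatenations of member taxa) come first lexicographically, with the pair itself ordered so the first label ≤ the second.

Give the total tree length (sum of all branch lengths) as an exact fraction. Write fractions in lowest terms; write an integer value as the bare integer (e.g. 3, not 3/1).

1. join M+W (d=7, Q=-252) ⇒ MW; edges |M|=11/2, |W|=3/2
  updated: d(E,MW)=69/2, d(L,MW)=15, d(MW,R)=69/2, d(MW,U)=35
2. join E+MW (d=69/2, Q=-167) ⇒ EMW; edges |E|=68/3, |MW|=71/6
  updated: d(EMW,L)=61/4, d(EMW,R)=27/2, d(EMW,U)=81/4
3. join EMW+L (d=61/4, Q=-223/4) ⇒ ELMW; edges |EMW|=169/16, |L|=75/16
  updated: d(ELMW,R)=41/8, d(ELMW,U)=15/2
4. join ELMW+R (d=41/8, Q=-133/8) ⇒ ELMRW; edges |ELMW|=69/16, |R|=13/16
  updated: d(ELMRW,U)=51/16
5. join ELMRW+U (d=51/16) ⇒ ELMRUW; edges |ELMRW|=51/32, |U|=51/32
final tree: ((((E:68/3,(M:11/2,W:3/2):71/6):169/16,L:75/16):69/16,R:13/16):51/32,U:51/32)
total length: 1041/16

1041/16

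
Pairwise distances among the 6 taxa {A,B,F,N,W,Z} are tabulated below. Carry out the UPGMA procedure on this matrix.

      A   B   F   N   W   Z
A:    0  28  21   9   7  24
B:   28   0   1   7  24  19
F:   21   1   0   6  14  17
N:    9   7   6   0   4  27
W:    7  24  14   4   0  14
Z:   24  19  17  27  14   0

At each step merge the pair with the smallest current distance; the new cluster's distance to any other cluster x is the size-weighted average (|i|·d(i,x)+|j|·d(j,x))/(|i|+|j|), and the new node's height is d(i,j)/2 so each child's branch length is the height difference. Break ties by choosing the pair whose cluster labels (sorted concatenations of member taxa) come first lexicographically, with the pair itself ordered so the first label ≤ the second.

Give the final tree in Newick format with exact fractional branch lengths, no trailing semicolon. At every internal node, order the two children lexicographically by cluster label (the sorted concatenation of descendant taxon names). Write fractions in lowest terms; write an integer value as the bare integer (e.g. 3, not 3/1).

1. join B+F (d=1) ⇒ BF; edges |B|=1/2, |F|=1/2
  updated: d(A,BF)=49/2, d(BF,N)=13/2, d(BF,W)=19, d(BF,Z)=18
2. join N+W (d=4) ⇒ NW; edges |N|=2, |W|=2
  updated: d(A,NW)=8, d(BF,NW)=51/4, d(NW,Z)=41/2
3. join A+NW (d=8) ⇒ ANW; edges |A|=4, |NW|=2
  updated: d(ANW,BF)=50/3, d(ANW,Z)=65/3
4. join ANW+BF (d=50/3) ⇒ ABFNW; edges |ANW|=13/3, |BF|=47/6
  updated: d(ABFNW,Z)=101/5
5. join ABFNW+Z (d=101/5) ⇒ ABFNWZ; edges |ABFNW|=53/30, |Z|=101/10
final tree: (((A:4,(N:2,W:2):2):13/3,(B:1/2,F:1/2):47/6):53/30,Z:101/10)
total length: 1051/30

(((A:4,(N:2,W:2):2):13/3,(B:1/2,F:1/2):47/6):53/30,Z:101/10)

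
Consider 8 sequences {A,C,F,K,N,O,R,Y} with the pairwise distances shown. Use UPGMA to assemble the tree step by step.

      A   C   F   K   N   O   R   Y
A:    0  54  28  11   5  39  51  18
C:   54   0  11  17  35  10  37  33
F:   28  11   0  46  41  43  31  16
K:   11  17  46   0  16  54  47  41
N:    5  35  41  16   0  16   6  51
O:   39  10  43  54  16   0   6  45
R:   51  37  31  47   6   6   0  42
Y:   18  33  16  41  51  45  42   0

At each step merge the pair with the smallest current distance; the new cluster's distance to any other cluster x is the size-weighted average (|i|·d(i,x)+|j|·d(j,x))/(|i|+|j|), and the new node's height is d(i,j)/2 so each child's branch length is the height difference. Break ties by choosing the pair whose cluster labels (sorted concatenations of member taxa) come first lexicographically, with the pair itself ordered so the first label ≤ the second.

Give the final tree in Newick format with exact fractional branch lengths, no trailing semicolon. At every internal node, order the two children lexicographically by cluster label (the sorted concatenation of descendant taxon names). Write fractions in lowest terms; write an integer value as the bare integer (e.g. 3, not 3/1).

(((A:5/2,N:5/2):17/4,K:27/4):683/60,(((C:11/2,F:11/2):27/4,Y:49/4):61/12,(O:3,R:3):43/3):4/5)

iteration 1: select A,N (d=5); attach at lengths (5/2, 5/2); label the merged cluster AN
  updated: d(AN,C)=89/2, d(AN,F)=69/2, d(AN,K)=27/2, d(AN,O)=55/2, d(AN,R)=57/2, d(AN,Y)=69/2
iteration 2: select O,R (d=6); attach at lengths (3, 3); label the merged cluster OR
  updated: d(AN,OR)=28, d(C,OR)=47/2, d(F,OR)=37, d(K,OR)=101/2, d(OR,Y)=87/2
iteration 3: select C,F (d=11); attach at lengths (11/2, 11/2); label the merged cluster CF
  updated: d(AN,CF)=79/2, d(CF,K)=63/2, d(CF,OR)=121/4, d(CF,Y)=49/2
iteration 4: select AN,K (d=27/2); attach at lengths (17/4, 27/4); label the merged cluster AKN
  updated: d(AKN,CF)=221/6, d(AKN,OR)=71/2, d(AKN,Y)=110/3
iteration 5: select CF,Y (d=49/2); attach at lengths (27/4, 49/4); label the merged cluster CFY
  updated: d(AKN,CFY)=331/9, d(CFY,OR)=104/3
iteration 6: select CFY,OR (d=104/3); attach at lengths (61/12, 43/3); label the merged cluster CFORY
  updated: d(AKN,CFORY)=544/15
iteration 7: select AKN,CFORY (d=544/15); attach at lengths (683/60, 4/5); label the merged cluster ACFKNORY
final tree: (((A:5/2,N:5/2):17/4,K:27/4):683/60,(((C:11/2,F:11/2):27/4,Y:49/4):61/12,(O:3,R:3):43/3):4/5)
total length: 418/5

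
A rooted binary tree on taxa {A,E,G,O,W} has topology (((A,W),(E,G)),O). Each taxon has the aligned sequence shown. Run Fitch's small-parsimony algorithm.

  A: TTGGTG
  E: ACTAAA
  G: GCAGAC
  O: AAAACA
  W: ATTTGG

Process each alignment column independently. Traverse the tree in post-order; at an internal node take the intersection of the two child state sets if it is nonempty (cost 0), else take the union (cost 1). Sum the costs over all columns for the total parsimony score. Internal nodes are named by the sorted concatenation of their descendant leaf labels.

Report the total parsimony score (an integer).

15

[col 0] AW: children A:{T}, W:{A} ∪→ {A,T}; cost 1
[col 0] EG: children E:{A}, G:{G} ∪→ {A,G}; cost 1
[col 0] AEGW: children AW:{A,T}, EG:{A,G} ∩→ {A}; cost 0
[col 0] AEGOW: children AEGW:{A}, O:{A} ∩→ {A}; cost 0
[col 1] AW: children A:{T}, W:{T} ∩→ {T}; cost 0
[col 1] EG: children E:{C}, G:{C} ∩→ {C}; cost 0
[col 1] AEGW: children AW:{T}, EG:{C} ∪→ {C,T}; cost 1
[col 1] AEGOW: children AEGW:{C,T}, O:{A} ∪→ {A,C,T}; cost 1
[col 2] AW: children A:{G}, W:{T} ∪→ {G,T}; cost 1
[col 2] EG: children E:{T}, G:{A} ∪→ {A,T}; cost 1
[col 2] AEGW: children AW:{G,T}, EG:{A,T} ∩→ {T}; cost 0
[col 2] AEGOW: children AEGW:{T}, O:{A} ∪→ {A,T}; cost 1
[col 3] AW: children A:{G}, W:{T} ∪→ {G,T}; cost 1
[col 3] EG: children E:{A}, G:{G} ∪→ {A,G}; cost 1
[col 3] AEGW: children AW:{G,T}, EG:{A,G} ∩→ {G}; cost 0
[col 3] AEGOW: children AEGW:{G}, O:{A} ∪→ {A,G}; cost 1
[col 4] AW: children A:{T}, W:{G} ∪→ {G,T}; cost 1
[col 4] EG: children E:{A}, G:{A} ∩→ {A}; cost 0
[col 4] AEGW: children AW:{G,T}, EG:{A} ∪→ {A,G,T}; cost 1
[col 4] AEGOW: children AEGW:{A,G,T}, O:{C} ∪→ {A,C,G,T}; cost 1
[col 5] AW: children A:{G}, W:{G} ∩→ {G}; cost 0
[col 5] EG: children E:{A}, G:{C} ∪→ {A,C}; cost 1
[col 5] AEGW: children AW:{G}, EG:{A,C} ∪→ {A,C,G}; cost 1
[col 5] AEGOW: children AEGW:{A,C,G}, O:{A} ∩→ {A}; cost 0
per-site changes: [2, 2, 3, 3, 3, 2]; total = 15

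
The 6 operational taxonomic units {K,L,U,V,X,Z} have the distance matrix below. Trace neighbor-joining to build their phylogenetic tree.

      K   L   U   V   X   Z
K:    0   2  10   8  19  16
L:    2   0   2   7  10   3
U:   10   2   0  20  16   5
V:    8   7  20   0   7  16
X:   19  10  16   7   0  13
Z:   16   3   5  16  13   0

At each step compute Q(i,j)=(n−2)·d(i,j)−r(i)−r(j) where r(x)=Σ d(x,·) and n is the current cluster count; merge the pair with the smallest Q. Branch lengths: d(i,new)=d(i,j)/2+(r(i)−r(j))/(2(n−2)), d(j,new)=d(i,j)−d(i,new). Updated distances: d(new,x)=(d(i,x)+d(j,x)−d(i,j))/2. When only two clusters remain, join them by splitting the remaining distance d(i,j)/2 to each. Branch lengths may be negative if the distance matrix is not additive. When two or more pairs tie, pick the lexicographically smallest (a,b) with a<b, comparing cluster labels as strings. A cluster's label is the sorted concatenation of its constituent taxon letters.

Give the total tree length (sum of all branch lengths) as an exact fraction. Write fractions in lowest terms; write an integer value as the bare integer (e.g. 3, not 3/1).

383/16

step 1: merge (V,X) at d=7, Q=-95; branch lengths V→21/8, X→35/8; new cluster VX
  updated: d(K,VX)=10, d(L,VX)=5, d(U,VX)=29/2, d(VX,Z)=11
step 2: merge (U,Z) at d=5, Q=-103/2; branch lengths U→23/12, Z→37/12; new cluster UZ
  updated: d(K,UZ)=21/2, d(L,UZ)=0, d(UZ,VX)=41/4
step 3: merge (K,VX) at d=10, Q=-111/4; branch lengths K→69/16, VX→91/16; new cluster KVX
  updated: d(KVX,L)=-3/2, d(KVX,UZ)=43/8
step 4: merge (KVX,L) at d=-3/2, Q=-31/8; branch lengths KVX→31/16, L→-55/16; new cluster KLVX
  updated: d(KLVX,UZ)=55/16
step 5: merge (KLVX,UZ) at d=55/16; branch lengths KLVX→55/32, UZ→55/32; new cluster KLUVXZ
final tree: (((K:69/16,(V:21/8,X:35/8):91/16):31/16,L:-55/16):55/32,(U:23/12,Z:37/12):55/32)
total length: 383/16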